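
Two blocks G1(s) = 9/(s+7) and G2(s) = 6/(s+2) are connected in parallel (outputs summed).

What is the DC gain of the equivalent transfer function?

Parallel: G_eq = G1 + G2. DC gain = G1(0) + G2(0) = 9/7 + 6/2 = 1.2857 + 3 = 4.2857.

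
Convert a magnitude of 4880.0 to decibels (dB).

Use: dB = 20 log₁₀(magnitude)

dB = 20 log₁₀(4880.0) = 73.8 dB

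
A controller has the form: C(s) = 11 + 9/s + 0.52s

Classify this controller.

This is a Proportional-Integral-Derivative (PID) controller.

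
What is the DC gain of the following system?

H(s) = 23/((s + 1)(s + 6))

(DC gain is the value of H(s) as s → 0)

DC gain = H(0) = 23/(1 × 6) = 23/6 = 3.8333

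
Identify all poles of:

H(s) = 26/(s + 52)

Pole is where denominator = 0: s + 52 = 0, so s = -52.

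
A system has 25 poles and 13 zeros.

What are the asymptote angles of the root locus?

n - m = 25 - 13 = 12. Angles: θk = (2k + 1)·180°/12 = 15°, 45°, 75°, 105°, 135°, 165°, 195°, 225°, 255°, 285°, 315°, 345°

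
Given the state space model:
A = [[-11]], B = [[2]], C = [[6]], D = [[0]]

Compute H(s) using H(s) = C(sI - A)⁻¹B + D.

(sI - A)⁻¹ = 1/(s + 11). H(s) = 6 × 2/(s + 11) + 0 = 12/(s + 11).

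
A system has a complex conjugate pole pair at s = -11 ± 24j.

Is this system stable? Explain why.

Real part of poles is -11 (< 0, left half-plane). Stable.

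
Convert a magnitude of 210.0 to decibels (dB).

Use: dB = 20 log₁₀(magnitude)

dB = 20 log₁₀(210.0) = 46.4 dB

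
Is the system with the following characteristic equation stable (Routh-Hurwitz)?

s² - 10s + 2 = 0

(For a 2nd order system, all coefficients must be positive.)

Coefficients: 1, -10, 2. b=-10 not positive, so system is unstable.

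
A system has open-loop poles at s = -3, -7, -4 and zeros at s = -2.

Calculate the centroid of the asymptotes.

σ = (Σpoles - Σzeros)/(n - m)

σ = (Σpoles - Σzeros)/(n - m) = (-14 - (-2))/(3 - 1) = -12/2 = -6.0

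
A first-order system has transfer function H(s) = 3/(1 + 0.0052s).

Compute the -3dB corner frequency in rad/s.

Corner frequency = 1/τ = 1/0.0052 = 192.308 rad/s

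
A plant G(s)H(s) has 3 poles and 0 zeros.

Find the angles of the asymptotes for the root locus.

n - m = 3 - 0 = 3. Angles: θk = (2k + 1)·180°/3 = 60°, 180°, 300°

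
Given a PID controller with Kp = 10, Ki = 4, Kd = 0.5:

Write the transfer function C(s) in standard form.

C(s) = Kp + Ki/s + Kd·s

Substituting values: C(s) = 10 + 4/s + 0.5s = (0.5s² + 10s + 4)/s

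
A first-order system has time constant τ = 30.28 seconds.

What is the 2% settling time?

For first-order system, 2% settling time ≈ 4τ = 4 × 30.28 = 121.12 s.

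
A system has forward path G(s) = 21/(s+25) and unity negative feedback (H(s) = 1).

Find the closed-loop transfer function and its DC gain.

T(s) = G/(1+GH) = [21/(s+25)] / [1 + 21/(s+25)] = 21/(s+25+21) = 21/(s+46). DC gain = 21/46 = 0.4565.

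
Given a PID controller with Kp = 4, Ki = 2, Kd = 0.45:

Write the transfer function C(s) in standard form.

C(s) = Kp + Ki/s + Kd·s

Substituting values: C(s) = 4 + 2/s + 0.45s = (0.45s² + 4s + 2)/s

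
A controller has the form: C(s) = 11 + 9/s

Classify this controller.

This is a Proportional-Integral (PI) controller.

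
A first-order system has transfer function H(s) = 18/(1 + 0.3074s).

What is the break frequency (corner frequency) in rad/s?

Corner frequency = 1/τ = 1/0.3074 = 3.253 rad/s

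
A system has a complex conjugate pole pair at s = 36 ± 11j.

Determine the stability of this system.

Real part of poles is 36 (> 0, right half-plane). Unstable.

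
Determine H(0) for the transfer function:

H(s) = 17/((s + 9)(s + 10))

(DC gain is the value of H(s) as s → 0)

DC gain = H(0) = 17/(9 × 10) = 17/90 = 0.1889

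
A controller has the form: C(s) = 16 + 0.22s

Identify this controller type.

This is a Proportional-Derivative (PD) controller.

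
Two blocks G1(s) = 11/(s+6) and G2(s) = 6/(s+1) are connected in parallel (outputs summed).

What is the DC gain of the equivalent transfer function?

Parallel: G_eq = G1 + G2. DC gain = G1(0) + G2(0) = 11/6 + 6/1 = 1.8333 + 6 = 7.8333.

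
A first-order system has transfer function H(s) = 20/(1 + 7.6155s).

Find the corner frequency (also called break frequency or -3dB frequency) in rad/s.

Corner frequency = 1/τ = 1/7.6155 = 0.131 rad/s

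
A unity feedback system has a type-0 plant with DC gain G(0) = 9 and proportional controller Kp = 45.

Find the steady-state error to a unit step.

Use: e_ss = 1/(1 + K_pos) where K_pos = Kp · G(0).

K_pos = Kp · G(0) = 45 × 9 = 405. e_ss = 1/(1 + 405) = 0.0025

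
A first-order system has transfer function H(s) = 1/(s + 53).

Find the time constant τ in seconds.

For H(s) = 1/(s + 1/τ), the pole is at -1/τ = -53, so τ = 1/53 = 0.0189 s.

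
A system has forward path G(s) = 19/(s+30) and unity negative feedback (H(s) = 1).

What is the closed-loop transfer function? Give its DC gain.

T(s) = G/(1+GH) = [19/(s+30)] / [1 + 19/(s+30)] = 19/(s+30+19) = 19/(s+49). DC gain = 19/49 = 0.3878.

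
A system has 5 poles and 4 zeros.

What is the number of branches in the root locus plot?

Root locus has n branches where n = number of poles = 5.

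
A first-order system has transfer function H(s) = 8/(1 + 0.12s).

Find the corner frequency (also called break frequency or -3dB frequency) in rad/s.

Corner frequency = 1/τ = 1/0.12 = 8.333 rad/s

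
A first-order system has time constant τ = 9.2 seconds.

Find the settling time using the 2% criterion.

For first-order system, 2% settling time ≈ 4τ = 4 × 9.2 = 36.8 s.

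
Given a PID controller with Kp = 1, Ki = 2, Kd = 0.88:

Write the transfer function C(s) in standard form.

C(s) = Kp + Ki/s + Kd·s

Substituting values: C(s) = 1 + 2/s + 0.88s = (0.88s² + s + 2)/s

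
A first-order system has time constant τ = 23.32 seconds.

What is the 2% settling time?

For first-order system, 2% settling time ≈ 4τ = 4 × 23.32 = 93.28 s.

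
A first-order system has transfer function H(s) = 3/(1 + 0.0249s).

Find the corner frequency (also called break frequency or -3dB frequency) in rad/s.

Corner frequency = 1/τ = 1/0.0249 = 40.161 rad/s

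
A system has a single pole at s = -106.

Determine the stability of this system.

Pole at s = -106 is in the left half-plane. Stable.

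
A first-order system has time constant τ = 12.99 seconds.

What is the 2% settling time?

For first-order system, 2% settling time ≈ 4τ = 4 × 12.99 = 51.96 s.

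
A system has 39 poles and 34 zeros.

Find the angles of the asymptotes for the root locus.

n - m = 39 - 34 = 5. Angles: θk = (2k + 1)·180°/5 = 36°, 108°, 180°, 252°, 324°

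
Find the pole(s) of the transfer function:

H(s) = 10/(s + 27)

Pole is where denominator = 0: s + 27 = 0, so s = -27.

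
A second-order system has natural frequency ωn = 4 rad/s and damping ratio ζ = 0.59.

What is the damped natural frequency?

ωd = ωn√(1 - ζ²) = 4√(1 - 0.59²) = 3.23 rad/s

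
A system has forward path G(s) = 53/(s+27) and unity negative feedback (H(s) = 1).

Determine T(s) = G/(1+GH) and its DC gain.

T(s) = G/(1+GH) = [53/(s+27)] / [1 + 53/(s+27)] = 53/(s+27+53) = 53/(s+80). DC gain = 53/80 = 0.6625.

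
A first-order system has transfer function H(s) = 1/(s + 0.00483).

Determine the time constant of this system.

For H(s) = 1/(s + 1/τ), the pole is at -1/τ = -0.00483, so τ = 1/0.00483 = 207 s.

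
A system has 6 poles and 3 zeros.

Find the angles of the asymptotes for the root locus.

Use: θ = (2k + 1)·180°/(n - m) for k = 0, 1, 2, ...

n - m = 6 - 3 = 3. Angles: θk = (2k + 1)·180°/3 = 60°, 180°, 300°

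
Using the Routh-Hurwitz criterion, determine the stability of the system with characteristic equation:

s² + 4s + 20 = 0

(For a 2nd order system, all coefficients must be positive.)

Coefficients: 1, 4, 20. All positive, so system is stable.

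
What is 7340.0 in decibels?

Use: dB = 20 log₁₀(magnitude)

dB = 20 log₁₀(7340.0) = 77.3 dB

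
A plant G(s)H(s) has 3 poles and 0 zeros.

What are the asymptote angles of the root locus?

n - m = 3 - 0 = 3. Angles: θk = (2k + 1)·180°/3 = 60°, 180°, 300°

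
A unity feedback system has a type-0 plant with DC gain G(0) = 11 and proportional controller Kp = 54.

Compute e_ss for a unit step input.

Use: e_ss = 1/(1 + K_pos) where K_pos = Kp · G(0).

K_pos = Kp · G(0) = 54 × 11 = 594. e_ss = 1/(1 + 594) = 0.0017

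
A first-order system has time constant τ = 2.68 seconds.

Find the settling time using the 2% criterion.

For first-order system, 2% settling time ≈ 4τ = 4 × 2.68 = 10.72 s.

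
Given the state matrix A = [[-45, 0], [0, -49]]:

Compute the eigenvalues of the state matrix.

For diagonal matrix, eigenvalues are diagonal entries: λ₁ = -45, λ₂ = -49.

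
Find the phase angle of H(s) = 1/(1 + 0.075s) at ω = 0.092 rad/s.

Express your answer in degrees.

Phase = -arctan(ωτ) = -arctan(0.092 × 0.075) = -0.4°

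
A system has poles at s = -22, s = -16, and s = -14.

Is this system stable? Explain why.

All poles are in the left half-plane. System is stable.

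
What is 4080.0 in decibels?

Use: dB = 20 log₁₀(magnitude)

dB = 20 log₁₀(4080.0) = 72.2 dB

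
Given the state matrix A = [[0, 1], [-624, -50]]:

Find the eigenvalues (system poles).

det(A - λI) = λ² - (-50)λ + 624 = (λ - (-26))(λ - (-24)). Eigenvalues: -26, -24.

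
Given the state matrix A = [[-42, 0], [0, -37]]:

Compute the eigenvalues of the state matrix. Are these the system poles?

For diagonal matrix, eigenvalues are diagonal entries: λ₁ = -42, λ₂ = -37. Eigenvalues of A = system poles.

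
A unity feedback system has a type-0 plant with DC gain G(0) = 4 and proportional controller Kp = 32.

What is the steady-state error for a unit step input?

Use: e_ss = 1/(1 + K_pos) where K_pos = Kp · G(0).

K_pos = Kp · G(0) = 32 × 4 = 128. e_ss = 1/(1 + 128) = 0.0078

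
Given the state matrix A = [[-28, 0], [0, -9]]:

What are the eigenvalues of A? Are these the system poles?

For diagonal matrix, eigenvalues are diagonal entries: λ₁ = -28, λ₂ = -9. Eigenvalues of A = system poles.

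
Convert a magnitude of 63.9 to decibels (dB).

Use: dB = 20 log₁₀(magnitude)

dB = 20 log₁₀(63.9) = 36.1 dB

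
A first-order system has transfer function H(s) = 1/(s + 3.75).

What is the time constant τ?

For H(s) = 1/(s + 1/τ), the pole is at -1/τ = -3.75, so τ = 1/3.75 = 0.2667 s.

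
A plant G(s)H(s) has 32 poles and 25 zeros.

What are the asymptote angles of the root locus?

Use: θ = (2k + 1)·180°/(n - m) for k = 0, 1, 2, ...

n - m = 32 - 25 = 7. Angles: θk = (2k + 1)·180°/7 = 25.71°, 77.14°, 128.57°, 180°, 231.43°, 282.86°, 334.29°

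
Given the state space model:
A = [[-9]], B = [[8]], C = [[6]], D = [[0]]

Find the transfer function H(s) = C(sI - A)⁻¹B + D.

(sI - A)⁻¹ = 1/(s + 9). H(s) = 6 × 8/(s + 9) + 0 = 48/(s + 9).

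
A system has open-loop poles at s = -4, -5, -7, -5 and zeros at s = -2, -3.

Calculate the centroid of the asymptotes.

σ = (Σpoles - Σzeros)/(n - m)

σ = (Σpoles - Σzeros)/(n - m) = (-21 - (-5))/(4 - 2) = -16/2 = -8.0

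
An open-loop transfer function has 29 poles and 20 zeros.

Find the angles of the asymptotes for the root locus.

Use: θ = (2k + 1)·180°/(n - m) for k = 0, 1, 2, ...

n - m = 29 - 20 = 9. Angles: θk = (2k + 1)·180°/9 = 20°, 60°, 100°, 140°, 180°, 220°, 260°, 300°, 340°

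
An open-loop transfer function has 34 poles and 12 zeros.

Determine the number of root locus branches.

Root locus has n branches where n = number of poles = 34.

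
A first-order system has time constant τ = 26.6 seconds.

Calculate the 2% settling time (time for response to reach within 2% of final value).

For first-order system, 2% settling time ≈ 4τ = 4 × 26.6 = 106.4 s.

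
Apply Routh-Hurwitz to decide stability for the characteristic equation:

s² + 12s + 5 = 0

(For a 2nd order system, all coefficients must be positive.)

Coefficients: 1, 12, 5. All positive, so system is stable.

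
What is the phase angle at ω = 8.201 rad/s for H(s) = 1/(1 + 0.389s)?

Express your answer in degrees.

Phase = -arctan(ωτ) = -arctan(8.201 × 0.389) = -72.6°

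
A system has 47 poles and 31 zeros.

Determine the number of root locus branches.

Root locus has n branches where n = number of poles = 47.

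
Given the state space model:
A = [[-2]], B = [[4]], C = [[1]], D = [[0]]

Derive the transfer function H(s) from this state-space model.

(sI - A)⁻¹ = 1/(s + 2). H(s) = 1 × 4/(s + 2) + 0 = 4/(s + 2).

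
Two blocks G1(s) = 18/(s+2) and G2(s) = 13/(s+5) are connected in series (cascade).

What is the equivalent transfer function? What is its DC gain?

Series: multiply transfer functions. G_eq = 18/(s+2) × 13/(s+5) = 234/((s+2)(s+5)). DC gain = 234/(2×5) = 23.4.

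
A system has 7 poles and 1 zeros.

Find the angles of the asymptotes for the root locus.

n - m = 7 - 1 = 6. Angles: θk = (2k + 1)·180°/6 = 30°, 90°, 150°, 210°, 270°, 330°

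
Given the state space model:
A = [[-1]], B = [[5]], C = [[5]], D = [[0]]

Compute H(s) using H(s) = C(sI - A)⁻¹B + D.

(sI - A)⁻¹ = 1/(s + 1). H(s) = 5 × 5/(s + 1) + 0 = 25/(s + 1).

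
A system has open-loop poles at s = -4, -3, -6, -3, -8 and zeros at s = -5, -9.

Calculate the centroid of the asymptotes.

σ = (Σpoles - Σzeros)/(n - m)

σ = (Σpoles - Σzeros)/(n - m) = (-24 - (-14))/(5 - 2) = -10/3 = -3.33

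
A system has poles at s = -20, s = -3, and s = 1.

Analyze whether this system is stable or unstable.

Pole(s) at s = 1 are not in the left half-plane. System is unstable.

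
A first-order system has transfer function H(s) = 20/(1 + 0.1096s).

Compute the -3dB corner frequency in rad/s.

Corner frequency = 1/τ = 1/0.1096 = 9.124 rad/s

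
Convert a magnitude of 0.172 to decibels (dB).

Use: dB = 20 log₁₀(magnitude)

dB = 20 log₁₀(0.172) = -15.3 dB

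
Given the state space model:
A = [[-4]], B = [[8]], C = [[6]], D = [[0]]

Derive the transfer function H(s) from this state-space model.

(sI - A)⁻¹ = 1/(s + 4). H(s) = 6 × 8/(s + 4) + 0 = 48/(s + 4).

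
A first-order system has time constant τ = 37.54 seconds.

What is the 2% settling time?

For first-order system, 2% settling time ≈ 4τ = 4 × 37.54 = 150.16 s.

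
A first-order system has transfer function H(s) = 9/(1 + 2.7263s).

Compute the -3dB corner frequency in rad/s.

Corner frequency = 1/τ = 1/2.7263 = 0.367 rad/s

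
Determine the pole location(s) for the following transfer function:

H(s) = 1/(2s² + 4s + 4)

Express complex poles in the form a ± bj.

Discriminant = 4² - 4×2×4 = 16 - 32 = -16 < 0, so the poles are a complex conjugate pair s = (-4 ± j√16)/(2×2). Real part = -4/(2×2) = -4/4 = -1; imaginary part = ±√16/(2×2) = 4/4 = 1. Poles: s = -1 ± 1j.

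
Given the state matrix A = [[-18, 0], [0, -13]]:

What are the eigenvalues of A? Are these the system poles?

For diagonal matrix, eigenvalues are diagonal entries: λ₁ = -18, λ₂ = -13. Eigenvalues of A = system poles.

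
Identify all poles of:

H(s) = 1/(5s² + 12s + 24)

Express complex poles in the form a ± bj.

Discriminant = 12² - 4×5×24 = 144 - 480 = -336 < 0, so the poles are a complex conjugate pair s = (-12 ± j√336)/(2×5). Real part = -12/(2×5) = -12/10 = -1.2; imaginary part = ±√336/(2×5) ≈ 1.8330. Poles: s = -1.2 ± 1.8330j.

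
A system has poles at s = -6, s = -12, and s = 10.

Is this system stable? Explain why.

Pole(s) at s = 10 are not in the left half-plane. System is unstable.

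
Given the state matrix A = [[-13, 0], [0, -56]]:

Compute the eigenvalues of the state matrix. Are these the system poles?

For diagonal matrix, eigenvalues are diagonal entries: λ₁ = -13, λ₂ = -56. Eigenvalues of A = system poles.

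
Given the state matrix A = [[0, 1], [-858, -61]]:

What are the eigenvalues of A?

det(A - λI) = λ² - (-61)λ + 858 = (λ - (-22))(λ - (-39)). Eigenvalues: -22, -39.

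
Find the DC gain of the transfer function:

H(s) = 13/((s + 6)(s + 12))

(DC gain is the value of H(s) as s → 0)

DC gain = H(0) = 13/(6 × 12) = 13/72 = 0.1806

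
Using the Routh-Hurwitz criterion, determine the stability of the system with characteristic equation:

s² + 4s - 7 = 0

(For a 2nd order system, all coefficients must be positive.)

Coefficients: 1, 4, -7. c=-7 not positive, so system is unstable.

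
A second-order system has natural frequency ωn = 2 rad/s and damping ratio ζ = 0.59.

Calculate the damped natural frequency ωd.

ωd = ωn√(1 - ζ²) = 2√(1 - 0.59²) = 1.61 rad/s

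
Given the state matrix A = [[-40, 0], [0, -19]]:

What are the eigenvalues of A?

For diagonal matrix, eigenvalues are diagonal entries: λ₁ = -40, λ₂ = -19.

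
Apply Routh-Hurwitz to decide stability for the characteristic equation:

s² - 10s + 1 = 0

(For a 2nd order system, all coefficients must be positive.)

Coefficients: 1, -10, 1. b=-10 not positive, so system is unstable.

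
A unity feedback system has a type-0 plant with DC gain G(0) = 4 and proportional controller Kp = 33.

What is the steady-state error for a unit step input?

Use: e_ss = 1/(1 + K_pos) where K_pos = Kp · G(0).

K_pos = Kp · G(0) = 33 × 4 = 132. e_ss = 1/(1 + 132) = 0.0075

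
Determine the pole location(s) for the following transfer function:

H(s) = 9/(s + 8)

Pole is where denominator = 0: s + 8 = 0, so s = -8.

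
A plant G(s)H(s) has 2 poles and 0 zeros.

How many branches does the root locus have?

Root locus has n branches where n = number of poles = 2.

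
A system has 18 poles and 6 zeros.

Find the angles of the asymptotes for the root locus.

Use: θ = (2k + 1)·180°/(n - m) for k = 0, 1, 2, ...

n - m = 18 - 6 = 12. Angles: θk = (2k + 1)·180°/12 = 15°, 45°, 75°, 105°, 135°, 165°, 195°, 225°, 255°, 285°, 315°, 345°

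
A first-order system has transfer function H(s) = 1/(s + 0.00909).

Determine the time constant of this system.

For H(s) = 1/(s + 1/τ), the pole is at -1/τ = -0.00909, so τ = 1/0.00909 = 110 s.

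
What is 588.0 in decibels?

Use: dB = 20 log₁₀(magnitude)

dB = 20 log₁₀(588.0) = 55.4 dB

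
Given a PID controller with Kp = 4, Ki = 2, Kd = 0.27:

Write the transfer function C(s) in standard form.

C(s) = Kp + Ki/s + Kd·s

Substituting values: C(s) = 4 + 2/s + 0.27s = (0.27s² + 4s + 2)/s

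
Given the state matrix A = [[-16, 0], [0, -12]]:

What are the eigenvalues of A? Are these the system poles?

For diagonal matrix, eigenvalues are diagonal entries: λ₁ = -16, λ₂ = -12. Eigenvalues of A = system poles.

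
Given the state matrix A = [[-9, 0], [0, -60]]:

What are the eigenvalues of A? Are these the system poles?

For diagonal matrix, eigenvalues are diagonal entries: λ₁ = -9, λ₂ = -60. Eigenvalues of A = system poles.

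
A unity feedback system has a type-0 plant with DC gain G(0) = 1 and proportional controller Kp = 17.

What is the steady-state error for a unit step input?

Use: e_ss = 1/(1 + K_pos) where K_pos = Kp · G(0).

K_pos = Kp · G(0) = 17 × 1 = 17. e_ss = 1/(1 + 17) = 0.0556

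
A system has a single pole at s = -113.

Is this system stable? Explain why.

Pole at s = -113 is in the left half-plane. Stable.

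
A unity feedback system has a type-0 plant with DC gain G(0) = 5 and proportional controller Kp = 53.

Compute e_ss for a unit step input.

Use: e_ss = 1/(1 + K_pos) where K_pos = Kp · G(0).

K_pos = Kp · G(0) = 53 × 5 = 265. e_ss = 1/(1 + 265) = 0.0038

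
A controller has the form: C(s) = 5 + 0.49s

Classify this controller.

This is a Proportional-Derivative (PD) controller.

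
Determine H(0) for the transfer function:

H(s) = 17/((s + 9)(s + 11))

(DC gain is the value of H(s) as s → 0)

DC gain = H(0) = 17/(9 × 11) = 17/99 = 0.1717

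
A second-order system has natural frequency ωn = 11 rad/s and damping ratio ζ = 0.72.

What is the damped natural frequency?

ωd = ωn√(1 - ζ²) = 11√(1 - 0.72²) = 7.63 rad/s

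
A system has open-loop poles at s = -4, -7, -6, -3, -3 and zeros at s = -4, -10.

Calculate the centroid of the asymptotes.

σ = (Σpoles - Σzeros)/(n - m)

σ = (Σpoles - Σzeros)/(n - m) = (-23 - (-14))/(5 - 2) = -9/3 = -3.0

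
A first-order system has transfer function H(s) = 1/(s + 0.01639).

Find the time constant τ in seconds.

For H(s) = 1/(s + 1/τ), the pole is at -1/τ = -0.01639, so τ = 1/0.01639 = 61.01 s.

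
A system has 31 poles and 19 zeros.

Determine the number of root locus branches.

Root locus has n branches where n = number of poles = 31.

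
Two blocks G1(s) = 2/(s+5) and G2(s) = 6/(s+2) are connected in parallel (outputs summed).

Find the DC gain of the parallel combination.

Parallel: G_eq = G1 + G2. DC gain = G1(0) + G2(0) = 2/5 + 6/2 = 0.4 + 3 = 3.4.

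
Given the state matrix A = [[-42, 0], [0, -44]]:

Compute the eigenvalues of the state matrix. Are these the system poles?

For diagonal matrix, eigenvalues are diagonal entries: λ₁ = -42, λ₂ = -44. Eigenvalues of A = system poles.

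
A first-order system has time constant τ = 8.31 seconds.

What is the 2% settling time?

For first-order system, 2% settling time ≈ 4τ = 4 × 8.31 = 33.24 s.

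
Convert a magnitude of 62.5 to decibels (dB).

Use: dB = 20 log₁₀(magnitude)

dB = 20 log₁₀(62.5) = 35.9 dB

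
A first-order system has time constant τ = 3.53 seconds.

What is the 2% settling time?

For first-order system, 2% settling time ≈ 4τ = 4 × 3.53 = 14.12 s.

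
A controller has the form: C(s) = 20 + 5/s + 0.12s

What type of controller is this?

This is a Proportional-Integral-Derivative (PID) controller.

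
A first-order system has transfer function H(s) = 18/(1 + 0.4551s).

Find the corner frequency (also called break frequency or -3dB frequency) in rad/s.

Corner frequency = 1/τ = 1/0.4551 = 2.197 rad/s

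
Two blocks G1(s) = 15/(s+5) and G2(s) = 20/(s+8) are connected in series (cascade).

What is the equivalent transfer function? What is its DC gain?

Series: multiply transfer functions. G_eq = 15/(s+5) × 20/(s+8) = 300/((s+5)(s+8)). DC gain = 300/(5×8) = 7.5.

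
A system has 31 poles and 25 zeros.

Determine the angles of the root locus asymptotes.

n - m = 31 - 25 = 6. Angles: θk = (2k + 1)·180°/6 = 30°, 90°, 150°, 210°, 270°, 330°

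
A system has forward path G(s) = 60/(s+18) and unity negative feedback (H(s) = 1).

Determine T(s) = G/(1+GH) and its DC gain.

T(s) = G/(1+GH) = [60/(s+18)] / [1 + 60/(s+18)] = 60/(s+18+60) = 60/(s+78). DC gain = 60/78 = 0.7692.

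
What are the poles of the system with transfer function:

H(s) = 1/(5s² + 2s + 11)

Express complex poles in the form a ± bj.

Discriminant = 2² - 4×5×11 = 4 - 220 = -216 < 0, so the poles are a complex conjugate pair s = (-2 ± j√216)/(2×5). Real part = -2/(2×5) = -2/10 = -0.2; imaginary part = ±√216/(2×5) ≈ 1.4697. Poles: s = -0.2 ± 1.4697j.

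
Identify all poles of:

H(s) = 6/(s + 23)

Pole is where denominator = 0: s + 23 = 0, so s = -23.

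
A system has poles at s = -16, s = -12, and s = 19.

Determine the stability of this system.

Pole(s) at s = 19 are not in the left half-plane. System is unstable.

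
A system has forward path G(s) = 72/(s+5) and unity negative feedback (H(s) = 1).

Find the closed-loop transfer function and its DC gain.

T(s) = G/(1+GH) = [72/(s+5)] / [1 + 72/(s+5)] = 72/(s+5+72) = 72/(s+77). DC gain = 72/77 = 0.9351.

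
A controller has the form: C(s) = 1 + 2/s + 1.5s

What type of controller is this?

This is a Proportional-Integral-Derivative (PID) controller.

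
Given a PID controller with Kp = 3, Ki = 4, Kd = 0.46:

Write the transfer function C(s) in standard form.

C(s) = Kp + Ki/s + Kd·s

Substituting values: C(s) = 3 + 4/s + 0.46s = (0.46s² + 3s + 4)/s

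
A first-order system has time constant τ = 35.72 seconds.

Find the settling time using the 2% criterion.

For first-order system, 2% settling time ≈ 4τ = 4 × 35.72 = 142.88 s.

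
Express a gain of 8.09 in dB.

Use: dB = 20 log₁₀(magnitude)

dB = 20 log₁₀(8.09) = 18.2 dB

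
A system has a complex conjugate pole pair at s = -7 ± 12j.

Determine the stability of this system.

Real part of poles is -7 (< 0, left half-plane). Stable.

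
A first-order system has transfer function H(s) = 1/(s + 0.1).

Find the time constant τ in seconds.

For H(s) = 1/(s + 1/τ), the pole is at -1/τ = -0.1, so τ = 1/0.1 = 10 s.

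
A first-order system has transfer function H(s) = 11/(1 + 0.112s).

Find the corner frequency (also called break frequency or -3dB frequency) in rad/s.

Corner frequency = 1/τ = 1/0.112 = 8.929 rad/s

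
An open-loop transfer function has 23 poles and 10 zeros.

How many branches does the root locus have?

Root locus has n branches where n = number of poles = 23.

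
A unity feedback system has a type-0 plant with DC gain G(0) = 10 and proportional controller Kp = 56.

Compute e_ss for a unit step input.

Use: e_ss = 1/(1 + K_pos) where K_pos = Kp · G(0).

K_pos = Kp · G(0) = 56 × 10 = 560. e_ss = 1/(1 + 560) = 0.0018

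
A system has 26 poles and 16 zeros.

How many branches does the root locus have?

Root locus has n branches where n = number of poles = 26.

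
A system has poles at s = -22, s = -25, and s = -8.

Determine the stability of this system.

All poles are in the left half-plane. System is stable.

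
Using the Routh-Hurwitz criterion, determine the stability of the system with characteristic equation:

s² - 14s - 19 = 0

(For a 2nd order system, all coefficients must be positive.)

Coefficients: 1, -14, -19. b=-14, c=-19 not positive, so system is unstable.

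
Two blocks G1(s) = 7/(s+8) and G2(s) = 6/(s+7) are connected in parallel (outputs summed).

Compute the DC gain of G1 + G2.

Parallel: G_eq = G1 + G2. DC gain = G1(0) + G2(0) = 7/8 + 6/7 = 0.875 + 0.8571 = 1.7321.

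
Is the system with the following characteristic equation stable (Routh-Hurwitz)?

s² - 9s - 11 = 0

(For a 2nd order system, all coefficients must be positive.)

Coefficients: 1, -9, -11. b=-9, c=-11 not positive, so system is unstable.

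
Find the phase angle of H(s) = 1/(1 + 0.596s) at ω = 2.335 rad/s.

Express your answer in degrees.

Phase = -arctan(ωτ) = -arctan(2.335 × 0.596) = -54.3°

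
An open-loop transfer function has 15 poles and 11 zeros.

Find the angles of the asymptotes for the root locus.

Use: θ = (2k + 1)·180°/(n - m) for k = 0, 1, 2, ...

n - m = 15 - 11 = 4. Angles: θk = (2k + 1)·180°/4 = 45°, 135°, 225°, 315°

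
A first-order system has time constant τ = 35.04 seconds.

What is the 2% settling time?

For first-order system, 2% settling time ≈ 4τ = 4 × 35.04 = 140.16 s.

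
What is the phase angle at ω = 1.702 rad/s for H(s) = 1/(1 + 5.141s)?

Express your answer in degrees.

Phase = -arctan(ωτ) = -arctan(1.702 × 5.141) = -83.5°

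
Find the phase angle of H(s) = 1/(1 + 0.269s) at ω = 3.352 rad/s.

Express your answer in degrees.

Phase = -arctan(ωτ) = -arctan(3.352 × 0.269) = -42.0°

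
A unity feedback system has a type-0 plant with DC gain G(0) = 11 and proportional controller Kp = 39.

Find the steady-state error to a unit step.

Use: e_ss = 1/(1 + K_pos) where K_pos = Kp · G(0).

K_pos = Kp · G(0) = 39 × 11 = 429. e_ss = 1/(1 + 429) = 0.0023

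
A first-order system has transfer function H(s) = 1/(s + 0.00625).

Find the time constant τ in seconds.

For H(s) = 1/(s + 1/τ), the pole is at -1/τ = -0.00625, so τ = 1/0.00625 = 160 s.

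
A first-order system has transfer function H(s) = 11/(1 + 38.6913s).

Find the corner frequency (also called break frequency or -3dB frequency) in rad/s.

Corner frequency = 1/τ = 1/38.6913 = 0.026 rad/s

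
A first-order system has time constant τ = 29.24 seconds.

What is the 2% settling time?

For first-order system, 2% settling time ≈ 4τ = 4 × 29.24 = 116.96 s.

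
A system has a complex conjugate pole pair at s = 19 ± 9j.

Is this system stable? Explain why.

Real part of poles is 19 (> 0, right half-plane). Unstable.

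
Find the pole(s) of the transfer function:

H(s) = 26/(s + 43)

Pole is where denominator = 0: s + 43 = 0, so s = -43.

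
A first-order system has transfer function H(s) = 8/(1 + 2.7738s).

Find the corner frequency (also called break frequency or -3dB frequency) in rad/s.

Corner frequency = 1/τ = 1/2.7738 = 0.361 rad/s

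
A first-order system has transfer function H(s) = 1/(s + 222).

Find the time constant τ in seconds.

For H(s) = 1/(s + 1/τ), the pole is at -1/τ = -222, so τ = 1/222 = 0.0045 s.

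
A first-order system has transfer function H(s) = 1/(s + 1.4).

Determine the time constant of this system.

For H(s) = 1/(s + 1/τ), the pole is at -1/τ = -1.4, so τ = 1/1.4 = 0.7143 s.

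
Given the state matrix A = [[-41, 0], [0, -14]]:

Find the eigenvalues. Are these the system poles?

For diagonal matrix, eigenvalues are diagonal entries: λ₁ = -41, λ₂ = -14. Eigenvalues of A = system poles.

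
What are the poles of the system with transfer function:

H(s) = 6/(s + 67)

Pole is where denominator = 0: s + 67 = 0, so s = -67.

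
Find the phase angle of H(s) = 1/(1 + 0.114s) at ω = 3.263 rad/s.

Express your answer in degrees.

Phase = -arctan(ωτ) = -arctan(3.263 × 0.114) = -20.4°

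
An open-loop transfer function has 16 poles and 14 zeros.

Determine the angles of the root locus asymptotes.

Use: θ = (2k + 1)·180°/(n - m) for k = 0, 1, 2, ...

n - m = 16 - 14 = 2. Angles: θk = (2k + 1)·180°/2 = 90°, 270°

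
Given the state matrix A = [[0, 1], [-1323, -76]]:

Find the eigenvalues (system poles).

det(A - λI) = λ² - (-76)λ + 1323 = (λ - (-49))(λ - (-27)). Eigenvalues: -49, -27.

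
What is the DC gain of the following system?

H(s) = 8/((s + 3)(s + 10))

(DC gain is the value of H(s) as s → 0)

DC gain = H(0) = 8/(3 × 10) = 8/30 = 0.2667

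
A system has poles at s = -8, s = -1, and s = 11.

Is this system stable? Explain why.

Pole(s) at s = 11 are not in the left half-plane. System is unstable.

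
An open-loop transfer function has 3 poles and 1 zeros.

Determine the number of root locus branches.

Root locus has n branches where n = number of poles = 3.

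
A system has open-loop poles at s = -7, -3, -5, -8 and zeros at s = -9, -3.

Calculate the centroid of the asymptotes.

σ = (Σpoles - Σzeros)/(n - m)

σ = (Σpoles - Σzeros)/(n - m) = (-23 - (-12))/(4 - 2) = -11/2 = -5.5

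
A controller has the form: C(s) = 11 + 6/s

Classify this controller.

This is a Proportional-Integral (PI) controller.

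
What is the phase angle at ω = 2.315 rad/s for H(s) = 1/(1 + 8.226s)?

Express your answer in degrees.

Phase = -arctan(ωτ) = -arctan(2.315 × 8.226) = -87.0°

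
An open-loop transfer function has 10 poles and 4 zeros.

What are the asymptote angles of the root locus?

n - m = 10 - 4 = 6. Angles: θk = (2k + 1)·180°/6 = 30°, 90°, 150°, 210°, 270°, 330°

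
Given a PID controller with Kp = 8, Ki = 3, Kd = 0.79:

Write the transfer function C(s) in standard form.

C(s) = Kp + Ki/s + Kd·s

Substituting values: C(s) = 8 + 3/s + 0.79s = (0.79s² + 8s + 3)/s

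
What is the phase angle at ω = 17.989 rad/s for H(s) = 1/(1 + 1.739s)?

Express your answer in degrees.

Phase = -arctan(ωτ) = -arctan(17.989 × 1.739) = -88.2°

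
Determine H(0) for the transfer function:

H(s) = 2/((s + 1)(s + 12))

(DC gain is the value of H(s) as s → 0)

DC gain = H(0) = 2/(1 × 12) = 2/12 = 0.1667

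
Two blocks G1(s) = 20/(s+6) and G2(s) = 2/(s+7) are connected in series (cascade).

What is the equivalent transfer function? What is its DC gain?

Series: multiply transfer functions. G_eq = 20/(s+6) × 2/(s+7) = 40/((s+6)(s+7)). DC gain = 40/(6×7) = 0.9524.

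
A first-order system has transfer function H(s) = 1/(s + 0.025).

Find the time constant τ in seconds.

For H(s) = 1/(s + 1/τ), the pole is at -1/τ = -0.025, so τ = 1/0.025 = 40 s.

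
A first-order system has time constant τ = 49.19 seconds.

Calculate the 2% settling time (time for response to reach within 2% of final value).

For first-order system, 2% settling time ≈ 4τ = 4 × 49.19 = 196.76 s.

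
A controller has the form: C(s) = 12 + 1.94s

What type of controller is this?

This is a Proportional-Derivative (PD) controller.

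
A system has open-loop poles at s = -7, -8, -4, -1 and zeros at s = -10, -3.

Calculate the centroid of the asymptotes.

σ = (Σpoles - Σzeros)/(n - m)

σ = (Σpoles - Σzeros)/(n - m) = (-20 - (-13))/(4 - 2) = -7/2 = -3.5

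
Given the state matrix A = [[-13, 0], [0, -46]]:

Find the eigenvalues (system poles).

For diagonal matrix, eigenvalues are diagonal entries: λ₁ = -13, λ₂ = -46.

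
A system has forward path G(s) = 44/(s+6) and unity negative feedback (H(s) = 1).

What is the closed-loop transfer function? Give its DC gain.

T(s) = G/(1+GH) = [44/(s+6)] / [1 + 44/(s+6)] = 44/(s+6+44) = 44/(s+50). DC gain = 44/50 = 0.88.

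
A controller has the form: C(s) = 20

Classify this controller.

This is a Proportional (P) controller.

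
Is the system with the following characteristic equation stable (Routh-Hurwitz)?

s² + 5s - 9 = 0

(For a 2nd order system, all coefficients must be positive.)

Coefficients: 1, 5, -9. c=-9 not positive, so system is unstable.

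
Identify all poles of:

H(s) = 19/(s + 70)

Pole is where denominator = 0: s + 70 = 0, so s = -70.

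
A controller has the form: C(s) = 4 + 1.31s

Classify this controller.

This is a Proportional-Derivative (PD) controller.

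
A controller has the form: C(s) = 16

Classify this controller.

This is a Proportional (P) controller.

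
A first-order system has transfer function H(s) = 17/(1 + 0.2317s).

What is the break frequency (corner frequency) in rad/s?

Corner frequency = 1/τ = 1/0.2317 = 4.316 rad/s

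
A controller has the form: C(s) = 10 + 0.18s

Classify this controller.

This is a Proportional-Derivative (PD) controller.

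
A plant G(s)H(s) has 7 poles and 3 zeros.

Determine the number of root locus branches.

Root locus has n branches where n = number of poles = 7.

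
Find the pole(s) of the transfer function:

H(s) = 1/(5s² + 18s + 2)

Discriminant = 18² - 4×5×2 = 324 - 40 = 284 > 0, so two distinct real poles. Using quadratic formula: s = (-18 ± √284)/(2×5) = (-18 ± √284)/10, with √284 ≈ 16.8523. s₁ ≈ -0.1148, s₂ ≈ -3.4852. Poles: s₁ = -0.1148, s₂ = -3.4852.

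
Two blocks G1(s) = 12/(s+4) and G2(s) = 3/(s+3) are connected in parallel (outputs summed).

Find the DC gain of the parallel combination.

Parallel: G_eq = G1 + G2. DC gain = G1(0) + G2(0) = 12/4 + 3/3 = 3 + 1 = 4.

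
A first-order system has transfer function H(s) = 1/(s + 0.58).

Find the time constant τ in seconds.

For H(s) = 1/(s + 1/τ), the pole is at -1/τ = -0.58, so τ = 1/0.58 = 1.7241 s.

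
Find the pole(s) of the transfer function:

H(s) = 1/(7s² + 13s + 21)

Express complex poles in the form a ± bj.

Discriminant = 13² - 4×7×21 = 169 - 588 = -419 < 0, so the poles are a complex conjugate pair s = (-13 ± j√419)/(2×7). Real part = -13/(2×7) = -13/14 ≈ -0.9286; imaginary part = ±√419/(2×7) ≈ 1.4621. Poles: s = -0.9286 ± 1.4621j.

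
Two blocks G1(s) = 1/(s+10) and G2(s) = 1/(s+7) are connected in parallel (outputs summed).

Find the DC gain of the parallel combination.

Parallel: G_eq = G1 + G2. DC gain = G1(0) + G2(0) = 1/10 + 1/7 = 0.1 + 0.1429 = 0.2429.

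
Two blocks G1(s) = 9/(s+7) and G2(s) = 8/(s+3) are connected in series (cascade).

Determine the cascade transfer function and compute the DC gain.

Series: multiply transfer functions. G_eq = 9/(s+7) × 8/(s+3) = 72/((s+7)(s+3)). DC gain = 72/(7×3) = 3.4286.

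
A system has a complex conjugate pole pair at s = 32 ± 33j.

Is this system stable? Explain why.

Real part of poles is 32 (> 0, right half-plane). Unstable.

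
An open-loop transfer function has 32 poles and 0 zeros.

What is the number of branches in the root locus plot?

Root locus has n branches where n = number of poles = 32.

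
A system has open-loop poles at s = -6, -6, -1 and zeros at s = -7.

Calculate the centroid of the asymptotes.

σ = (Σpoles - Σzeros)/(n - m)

σ = (Σpoles - Σzeros)/(n - m) = (-13 - (-7))/(3 - 1) = -6/2 = -3.0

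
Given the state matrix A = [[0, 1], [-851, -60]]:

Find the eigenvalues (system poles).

det(A - λI) = λ² - (-60)λ + 851 = (λ - (-23))(λ - (-37)). Eigenvalues: -23, -37.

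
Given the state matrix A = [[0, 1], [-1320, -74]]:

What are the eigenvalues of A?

det(A - λI) = λ² - (-74)λ + 1320 = (λ - (-44))(λ - (-30)). Eigenvalues: -44, -30.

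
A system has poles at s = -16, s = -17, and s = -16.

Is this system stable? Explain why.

All poles are in the left half-plane. System is stable.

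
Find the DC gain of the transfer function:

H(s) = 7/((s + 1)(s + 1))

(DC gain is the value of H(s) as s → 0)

DC gain = H(0) = 7/(1 × 1) = 7/1 = 7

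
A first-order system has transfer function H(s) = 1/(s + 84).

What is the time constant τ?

For H(s) = 1/(s + 1/τ), the pole is at -1/τ = -84, so τ = 1/84 = 0.0119 s.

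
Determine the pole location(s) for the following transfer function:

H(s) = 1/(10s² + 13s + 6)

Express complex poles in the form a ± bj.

Discriminant = 13² - 4×10×6 = 169 - 240 = -71 < 0, so the poles are a complex conjugate pair s = (-13 ± j√71)/(2×10). Real part = -13/(2×10) = -13/20 = -0.65; imaginary part = ±√71/(2×10) ≈ 0.4213. Poles: s = -0.65 ± 0.4213j.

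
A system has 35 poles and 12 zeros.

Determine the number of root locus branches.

Root locus has n branches where n = number of poles = 35.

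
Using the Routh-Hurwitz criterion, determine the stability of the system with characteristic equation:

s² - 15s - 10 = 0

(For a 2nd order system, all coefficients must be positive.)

Coefficients: 1, -15, -10. b=-15, c=-10 not positive, so system is unstable.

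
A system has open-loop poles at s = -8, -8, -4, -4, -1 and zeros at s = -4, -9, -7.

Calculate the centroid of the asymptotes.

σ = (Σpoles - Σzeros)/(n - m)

σ = (Σpoles - Σzeros)/(n - m) = (-25 - (-20))/(5 - 3) = -5/2 = -2.5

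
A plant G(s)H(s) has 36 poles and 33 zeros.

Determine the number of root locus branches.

Root locus has n branches where n = number of poles = 36.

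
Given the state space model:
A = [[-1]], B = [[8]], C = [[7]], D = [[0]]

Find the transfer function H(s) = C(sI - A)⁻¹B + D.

(sI - A)⁻¹ = 1/(s + 1). H(s) = 7 × 8/(s + 1) + 0 = 56/(s + 1).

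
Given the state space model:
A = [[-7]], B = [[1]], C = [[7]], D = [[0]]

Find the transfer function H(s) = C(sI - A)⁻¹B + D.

(sI - A)⁻¹ = 1/(s + 7). H(s) = 7 × 1/(s + 7) + 0 = 7/(s + 7).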